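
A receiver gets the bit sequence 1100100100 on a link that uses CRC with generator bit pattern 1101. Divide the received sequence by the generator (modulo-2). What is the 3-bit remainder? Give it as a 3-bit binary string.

001

Modulo-2 division of 1100100100 by 1101:
  pos 0: 1100 XOR 1101 = 0001
  pos 3: 1100 XOR 1101 = 0001
  pos 6: 1100 XOR 1101 = 0001
Remainder = 001 (nonzero — an error is detected).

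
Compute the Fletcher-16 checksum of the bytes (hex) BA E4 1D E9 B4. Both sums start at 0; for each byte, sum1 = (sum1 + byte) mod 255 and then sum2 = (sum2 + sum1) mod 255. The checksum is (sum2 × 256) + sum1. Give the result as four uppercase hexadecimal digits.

Running sums (mod 255):
  after byte 0 (BA): sum1=186, sum2=186
  after byte 1 (E4): sum1=159, sum2=90
  after byte 2 (1D): sum1=188, sum2=23
  after byte 3 (E9): sum1=166, sum2=189
  after byte 4 (B4): sum1=91, sum2=25
Checksum = sum2·256 + sum1 = 25·256 + 91 = 6491 = 0x195B.

195B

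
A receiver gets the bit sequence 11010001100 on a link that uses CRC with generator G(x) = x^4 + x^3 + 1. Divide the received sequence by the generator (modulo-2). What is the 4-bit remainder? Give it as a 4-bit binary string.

Modulo-2 division of 11010001100 by 11001:
  pos 0: 11010 XOR 11001 = 00011
  pos 3: 11001 XOR 11001 = 00000
Remainder = 0100 (nonzero — an error is detected).

0100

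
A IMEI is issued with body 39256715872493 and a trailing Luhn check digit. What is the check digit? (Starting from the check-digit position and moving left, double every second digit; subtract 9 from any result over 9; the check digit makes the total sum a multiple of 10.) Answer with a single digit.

Partial digits right→left: 3 9 4 2 7 8 5 1 7 6 5 2 9 3
Double every second digit counting from the check-digit position (so the 1st, 3rd, 5th, ... of the partial from the right).
  doubled (with −9 where >9): 6 8 5 1 5 1 9 → sum 35
  kept as-is: 9 2 8 1 6 2 3 → sum 31
Total = 35 + 31 = 66.
Check digit = (10 − (66 mod 10)) mod 10 = 4.

4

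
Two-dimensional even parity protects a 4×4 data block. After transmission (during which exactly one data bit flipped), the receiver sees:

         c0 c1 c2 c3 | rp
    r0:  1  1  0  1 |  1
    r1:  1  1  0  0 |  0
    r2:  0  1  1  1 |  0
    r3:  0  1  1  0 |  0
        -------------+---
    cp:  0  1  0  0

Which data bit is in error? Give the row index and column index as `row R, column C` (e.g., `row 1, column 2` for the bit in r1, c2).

Recompute each row's even parity and compare to rp:
  r0: data parity 1, sent rp 1 → ok
  r1: data parity 0, sent rp 0 → ok
  r2: data parity 1, sent rp 0 → mismatch
  r3: data parity 0, sent rp 0 → ok
Recompute each column's even parity and compare to cp:
  c0: data parity 0, sent cp 0 → ok
  c1: data parity 0, sent cp 1 → mismatch
  c2: data parity 0, sent cp 0 → ok
  c3: data parity 0, sent cp 0 → ok
Exactly one row (r2) and one column (c1) fail → the flipped bit is at their intersection.

row 2, column 1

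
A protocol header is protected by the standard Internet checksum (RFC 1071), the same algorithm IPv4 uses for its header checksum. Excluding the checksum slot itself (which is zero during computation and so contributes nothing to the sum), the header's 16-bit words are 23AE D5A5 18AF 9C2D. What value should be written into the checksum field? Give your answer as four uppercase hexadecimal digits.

One's-complement addition (fold any carry out of bit 15 back into bit 0):
  0x23AE + 0xD5A5 = 0x0F953
  0xF953 + 0x18AF = 0x11202 → wrap carry → 0x1203
  0x1203 + 0x9C2D = 0x0AE30
One's-complement sum = 0xAE30.
Checksum = ~0xAE30 & 0xFFFF = 0x51CF.

51CF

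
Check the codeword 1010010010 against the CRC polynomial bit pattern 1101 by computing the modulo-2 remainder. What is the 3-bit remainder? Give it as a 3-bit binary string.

000

Modulo-2 division of 1010010010 by 1101:
  pos 0: 1010 XOR 1101 = 0111
  pos 1: 1110 XOR 1101 = 0011
  pos 3: 1110 XOR 1101 = 0011
  pos 5: 1101 XOR 1101 = 0000
Remainder = 000 (zero — the frame passes the CRC check).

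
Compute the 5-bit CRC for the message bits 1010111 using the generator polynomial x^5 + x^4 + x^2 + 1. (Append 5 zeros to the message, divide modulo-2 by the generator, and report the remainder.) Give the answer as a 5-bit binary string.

Append 5 zeros: 101011100000. Divide by 110101 (XOR where the leading bit is 1):
  pos 0: 101011 XOR 110101 = 011110
  pos 1: 111101 XOR 110101 = 001000
  pos 3: 100000 XOR 110101 = 010101
  pos 4: 101010 XOR 110101 = 011111
  pos 5: 111110 XOR 110101 = 001011
Remainder (last 5 bits) = 10110. This is the CRC / FCS.

10110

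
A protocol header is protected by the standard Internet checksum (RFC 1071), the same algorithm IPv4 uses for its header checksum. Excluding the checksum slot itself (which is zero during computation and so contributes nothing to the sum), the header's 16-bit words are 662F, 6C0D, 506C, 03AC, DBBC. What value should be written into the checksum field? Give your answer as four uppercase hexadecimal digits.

FDED

One's-complement addition (fold any carry out of bit 15 back into bit 0):
  0x662F + 0x6C0D = 0x0D23C
  0xD23C + 0x506C = 0x122A8 → wrap carry → 0x22A9
  0x22A9 + 0x03AC = 0x02655
  0x2655 + 0xDBBC = 0x10211 → wrap carry → 0x0212
One's-complement sum = 0x0212.
Checksum = ~0x0212 & 0xFFFF = 0xFDED.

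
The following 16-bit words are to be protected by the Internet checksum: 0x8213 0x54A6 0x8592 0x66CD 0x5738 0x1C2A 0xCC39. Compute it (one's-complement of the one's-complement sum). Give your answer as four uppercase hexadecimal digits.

One's-complement addition (fold any carry out of bit 15 back into bit 0):
  0x8213 + 0x54A6 = 0x0D6B9
  0xD6B9 + 0x8592 = 0x15C4B → wrap carry → 0x5C4C
  0x5C4C + 0x66CD = 0x0C319
  0xC319 + 0x5738 = 0x11A51 → wrap carry → 0x1A52
  0x1A52 + 0x1C2A = 0x0367C
  0x367C + 0xCC39 = 0x102B5 → wrap carry → 0x02B6
One's-complement sum = 0x02B6.
Checksum = ~0x02B6 & 0xFFFF = 0xFD49.

FD49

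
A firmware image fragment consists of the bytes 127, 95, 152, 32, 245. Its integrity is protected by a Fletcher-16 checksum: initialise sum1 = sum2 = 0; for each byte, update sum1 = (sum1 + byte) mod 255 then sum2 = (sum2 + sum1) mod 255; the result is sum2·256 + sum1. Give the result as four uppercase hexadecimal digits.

Running sums (mod 255):
  after byte 0 (127): sum1=127, sum2=127
  after byte 1 (95): sum1=222, sum2=94
  after byte 2 (152): sum1=119, sum2=213
  after byte 3 (32): sum1=151, sum2=109
  after byte 4 (245): sum1=141, sum2=250
Checksum = sum2·256 + sum1 = 250·256 + 141 = 64141 = 0xFA8D.

FA8D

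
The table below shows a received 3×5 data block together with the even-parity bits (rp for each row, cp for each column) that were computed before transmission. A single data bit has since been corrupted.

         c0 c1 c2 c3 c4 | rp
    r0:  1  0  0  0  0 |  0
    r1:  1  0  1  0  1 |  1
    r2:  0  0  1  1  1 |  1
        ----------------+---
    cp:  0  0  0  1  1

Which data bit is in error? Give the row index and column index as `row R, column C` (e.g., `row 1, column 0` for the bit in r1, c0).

Recompute each row's even parity and compare to rp:
  r0: data parity 1, sent rp 0 → mismatch
  r1: data parity 1, sent rp 1 → ok
  r2: data parity 1, sent rp 1 → ok
Recompute each column's even parity and compare to cp:
  c0: data parity 0, sent cp 0 → ok
  c1: data parity 0, sent cp 0 → ok
  c2: data parity 0, sent cp 0 → ok
  c3: data parity 1, sent cp 1 → ok
  c4: data parity 0, sent cp 1 → mismatch
Exactly one row (r0) and one column (c4) fail → the flipped bit is at their intersection.

row 0, column 4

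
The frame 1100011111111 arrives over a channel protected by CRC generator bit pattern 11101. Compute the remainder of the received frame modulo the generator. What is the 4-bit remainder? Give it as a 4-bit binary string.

Modulo-2 division of 1100011111111 by 11101:
  pos 0: 11000 XOR 11101 = 00101
  pos 2: 10111 XOR 11101 = 01010
  pos 3: 10101 XOR 11101 = 01000
  pos 4: 10001 XOR 11101 = 01100
  pos 5: 11001 XOR 11101 = 00100
  pos 7: 10011 XOR 11101 = 01110
  pos 8: 11101 XOR 11101 = 00000
Remainder = 0000 (zero — the frame passes the CRC check).

0000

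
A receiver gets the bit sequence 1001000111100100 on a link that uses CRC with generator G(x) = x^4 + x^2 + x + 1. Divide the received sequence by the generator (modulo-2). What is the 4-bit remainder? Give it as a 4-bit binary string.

1110

Modulo-2 division of 1001000111100100 by 10111:
  pos 0: 10010 XOR 10111 = 00101
  pos 2: 10100 XOR 10111 = 00011
  pos 5: 11111 XOR 10111 = 01000
  pos 6: 10001 XOR 10111 = 00110
  pos 8: 11000 XOR 10111 = 01111
  pos 9: 11111 XOR 10111 = 01000
  pos 10: 10000 XOR 10111 = 00111
Remainder = 1110 (nonzero — an error is detected).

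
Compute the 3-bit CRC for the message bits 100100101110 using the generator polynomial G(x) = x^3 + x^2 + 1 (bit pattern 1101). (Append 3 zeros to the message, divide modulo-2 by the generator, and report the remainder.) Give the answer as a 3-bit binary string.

110

Append 3 zeros: 100100101110000. Divide by 1101 (XOR where the leading bit is 1):
  pos 0: 1001 XOR 1101 = 0100
  pos 1: 1000 XOR 1101 = 0101
  pos 2: 1010 XOR 1101 = 0111
  pos 3: 1111 XOR 1101 = 0010
  pos 5: 1001 XOR 1101 = 0100
  pos 6: 1001 XOR 1101 = 0100
  pos 7: 1001 XOR 1101 = 0100
  pos 8: 1000 XOR 1101 = 0101
  pos 9: 1010 XOR 1101 = 0111
  pos 10: 1110 XOR 1101 = 0011
Remainder (last 3 bits) = 110. This is the CRC / FCS.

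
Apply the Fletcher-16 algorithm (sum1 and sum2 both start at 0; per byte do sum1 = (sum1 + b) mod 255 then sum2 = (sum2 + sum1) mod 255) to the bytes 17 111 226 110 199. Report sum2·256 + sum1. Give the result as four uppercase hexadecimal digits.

6099

Running sums (mod 255):
  after byte 0 (17): sum1=17, sum2=17
  after byte 1 (111): sum1=128, sum2=145
  after byte 2 (226): sum1=99, sum2=244
  after byte 3 (110): sum1=209, sum2=198
  after byte 4 (199): sum1=153, sum2=96
Checksum = sum2·256 + sum1 = 96·256 + 153 = 24729 = 0x6099.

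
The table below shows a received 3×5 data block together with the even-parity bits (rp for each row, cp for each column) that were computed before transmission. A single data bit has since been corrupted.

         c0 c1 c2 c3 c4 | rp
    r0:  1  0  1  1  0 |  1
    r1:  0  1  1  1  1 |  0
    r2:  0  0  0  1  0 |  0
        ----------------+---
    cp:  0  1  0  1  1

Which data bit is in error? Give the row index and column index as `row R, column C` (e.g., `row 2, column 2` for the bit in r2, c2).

Recompute each row's even parity and compare to rp:
  r0: data parity 1, sent rp 1 → ok
  r1: data parity 0, sent rp 0 → ok
  r2: data parity 1, sent rp 0 → mismatch
Recompute each column's even parity and compare to cp:
  c0: data parity 1, sent cp 0 → mismatch
  c1: data parity 1, sent cp 1 → ok
  c2: data parity 0, sent cp 0 → ok
  c3: data parity 1, sent cp 1 → ok
  c4: data parity 1, sent cp 1 → ok
Exactly one row (r2) and one column (c0) fail → the flipped bit is at their intersection.

row 2, column 0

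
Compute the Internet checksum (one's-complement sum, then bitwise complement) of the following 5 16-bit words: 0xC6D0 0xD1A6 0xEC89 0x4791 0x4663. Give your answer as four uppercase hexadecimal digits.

ED09

One's-complement addition (fold any carry out of bit 15 back into bit 0):
  0xC6D0 + 0xD1A6 = 0x19876 → wrap carry → 0x9877
  0x9877 + 0xEC89 = 0x18500 → wrap carry → 0x8501
  0x8501 + 0x4791 = 0x0CC92
  0xCC92 + 0x4663 = 0x112F5 → wrap carry → 0x12F6
One's-complement sum = 0x12F6.
Checksum = ~0x12F6 & 0xFFFF = 0xED09.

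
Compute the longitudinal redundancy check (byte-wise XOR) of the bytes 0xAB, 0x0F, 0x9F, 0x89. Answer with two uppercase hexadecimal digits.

XOR the bytes together:
  start with 0xAB
  0xAB ⊕ 0x0F = 0xA4
  0xA4 ⊕ 0x9F = 0x3B
  0x3B ⊕ 0x89 = 0xB2

B2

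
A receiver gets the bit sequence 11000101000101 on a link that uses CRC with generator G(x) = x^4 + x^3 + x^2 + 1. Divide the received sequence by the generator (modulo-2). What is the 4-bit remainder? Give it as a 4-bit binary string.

Modulo-2 division of 11000101000101 by 11101:
  pos 0: 11000 XOR 11101 = 00101
  pos 2: 10110 XOR 11101 = 01011
  pos 3: 10111 XOR 11101 = 01010
  pos 4: 10100 XOR 11101 = 01001
  pos 5: 10010 XOR 11101 = 01111
  pos 6: 11110 XOR 11101 = 00011
  pos 9: 11101 XOR 11101 = 00000
Remainder = 0000 (zero — the frame passes the CRC check).

0000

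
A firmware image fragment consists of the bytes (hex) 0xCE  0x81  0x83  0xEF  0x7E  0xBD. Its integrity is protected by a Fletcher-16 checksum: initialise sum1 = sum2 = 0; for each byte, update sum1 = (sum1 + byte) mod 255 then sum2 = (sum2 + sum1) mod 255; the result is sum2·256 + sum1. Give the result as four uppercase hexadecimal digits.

Running sums (mod 255):
  after byte 0 (0xCE): sum1=206, sum2=206
  after byte 1 (0x81): sum1=80, sum2=31
  after byte 2 (0x83): sum1=211, sum2=242
  after byte 3 (0xEF): sum1=195, sum2=182
  after byte 4 (0x7E): sum1=66, sum2=248
  after byte 5 (0xBD): sum1=0, sum2=248
Checksum = sum2·256 + sum1 = 248·256 + 0 = 63488 = 0xF800.

F800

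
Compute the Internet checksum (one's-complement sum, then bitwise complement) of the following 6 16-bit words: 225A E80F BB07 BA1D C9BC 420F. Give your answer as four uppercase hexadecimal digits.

74A4

One's-complement addition (fold any carry out of bit 15 back into bit 0):
  0x225A + 0xE80F = 0x10A69 → wrap carry → 0x0A6A
  0x0A6A + 0xBB07 = 0x0C571
  0xC571 + 0xBA1D = 0x17F8E → wrap carry → 0x7F8F
  0x7F8F + 0xC9BC = 0x1494B → wrap carry → 0x494C
  0x494C + 0x420F = 0x08B5B
One's-complement sum = 0x8B5B.
Checksum = ~0x8B5B & 0xFFFF = 0x74A4.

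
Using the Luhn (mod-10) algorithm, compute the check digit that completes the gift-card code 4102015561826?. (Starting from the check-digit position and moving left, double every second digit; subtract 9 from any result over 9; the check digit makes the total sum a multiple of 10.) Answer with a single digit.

6

Partial digits right→left: 6 2 8 1 6 5 5 1 0 2 0 1 4
Double every second digit counting from the check-digit position (so the 1st, 3rd, 5th, ... of the partial from the right).
  doubled (with −9 where >9): 3 7 3 1 0 0 8 → sum 22
  kept as-is: 2 1 5 1 2 1 → sum 12
Total = 22 + 12 = 34.
Check digit = (10 − (34 mod 10)) mod 10 = 6.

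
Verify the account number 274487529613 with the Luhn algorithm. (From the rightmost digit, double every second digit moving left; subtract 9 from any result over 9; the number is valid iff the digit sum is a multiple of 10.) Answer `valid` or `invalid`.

valid

From the right, keep odd positions and double even positions (subtract 9 from any doubled value over 9):
  doubled (positions 2,4,...): 2 9 1 7 8 4 → sum 31
  kept (positions 1,3,...): 3 6 2 7 4 7 → sum 29
Total = 60.
60 mod 10 = 0, so the number is valid.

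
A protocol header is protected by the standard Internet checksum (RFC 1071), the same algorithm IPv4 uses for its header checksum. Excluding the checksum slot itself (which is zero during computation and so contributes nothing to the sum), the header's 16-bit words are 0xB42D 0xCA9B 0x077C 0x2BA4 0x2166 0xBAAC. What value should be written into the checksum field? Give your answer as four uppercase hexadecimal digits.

One's-complement addition (fold any carry out of bit 15 back into bit 0):
  0xB42D + 0xCA9B = 0x17EC8 → wrap carry → 0x7EC9
  0x7EC9 + 0x077C = 0x08645
  0x8645 + 0x2BA4 = 0x0B1E9
  0xB1E9 + 0x2166 = 0x0D34F
  0xD34F + 0xBAAC = 0x18DFB → wrap carry → 0x8DFC
One's-complement sum = 0x8DFC.
Checksum = ~0x8DFC & 0xFFFF = 0x7203.

7203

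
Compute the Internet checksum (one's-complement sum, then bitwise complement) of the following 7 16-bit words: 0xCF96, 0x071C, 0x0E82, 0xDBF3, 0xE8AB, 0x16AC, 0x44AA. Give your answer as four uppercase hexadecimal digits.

FAD4

One's-complement addition (fold any carry out of bit 15 back into bit 0):
  0xCF96 + 0x071C = 0x0D6B2
  0xD6B2 + 0x0E82 = 0x0E534
  0xE534 + 0xDBF3 = 0x1C127 → wrap carry → 0xC128
  0xC128 + 0xE8AB = 0x1A9D3 → wrap carry → 0xA9D4
  0xA9D4 + 0x16AC = 0x0C080
  0xC080 + 0x44AA = 0x1052A → wrap carry → 0x052B
One's-complement sum = 0x052B.
Checksum = ~0x052B & 0xFFFF = 0xFAD4.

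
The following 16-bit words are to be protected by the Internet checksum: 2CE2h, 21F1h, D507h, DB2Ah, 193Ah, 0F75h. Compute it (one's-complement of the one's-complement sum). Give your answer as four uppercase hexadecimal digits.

One's-complement addition (fold any carry out of bit 15 back into bit 0):
  0x2CE2 + 0x21F1 = 0x04ED3
  0x4ED3 + 0xD507 = 0x123DA → wrap carry → 0x23DB
  0x23DB + 0xDB2A = 0x0FF05
  0xFF05 + 0x193A = 0x1183F → wrap carry → 0x1840
  0x1840 + 0x0F75 = 0x027B5
One's-complement sum = 0x27B5.
Checksum = ~0x27B5 & 0xFFFF = 0xD84A.

D84A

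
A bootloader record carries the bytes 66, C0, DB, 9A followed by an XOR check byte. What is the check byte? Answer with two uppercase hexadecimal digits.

XOR the bytes together:
  start with 0x66
  0x66 ⊕ 0xC0 = 0xA6
  0xA6 ⊕ 0xDB = 0x7D
  0x7D ⊕ 0x9A = 0xE7

E7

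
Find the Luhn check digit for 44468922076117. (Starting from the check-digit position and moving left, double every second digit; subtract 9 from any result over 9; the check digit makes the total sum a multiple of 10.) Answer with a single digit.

9

Partial digits right→left: 7 1 1 6 7 0 2 2 9 8 6 4 4 4
Double every second digit counting from the check-digit position (so the 1st, 3rd, 5th, ... of the partial from the right).
  doubled (with −9 where >9): 5 2 5 4 9 3 8 → sum 36
  kept as-is: 1 6 0 2 8 4 4 → sum 25
Total = 36 + 25 = 61.
Check digit = (10 − (61 mod 10)) mod 10 = 9.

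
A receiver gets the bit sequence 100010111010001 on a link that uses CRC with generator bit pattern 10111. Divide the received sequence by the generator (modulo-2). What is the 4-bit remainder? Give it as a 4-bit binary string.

Modulo-2 division of 100010111010001 by 10111:
  pos 0: 10001 XOR 10111 = 00110
  pos 2: 11001 XOR 10111 = 01110
  pos 3: 11101 XOR 10111 = 01010
  pos 4: 10101 XOR 10111 = 00010
  pos 7: 10010 XOR 10111 = 00101
  pos 9: 10100 XOR 10111 = 00011
Remainder = 0111 (nonzero — an error is detected).

0111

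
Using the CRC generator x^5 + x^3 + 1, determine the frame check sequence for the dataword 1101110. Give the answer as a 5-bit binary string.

11001

Append 5 zeros: 110111000000. Divide by 101001 (XOR where the leading bit is 1):
  pos 0: 110111 XOR 101001 = 011110
  pos 1: 111100 XOR 101001 = 010101
  pos 2: 101010 XOR 101001 = 000011
  pos 6: 110000 XOR 101001 = 011001
Remainder (last 5 bits) = 11001. This is the CRC / FCS.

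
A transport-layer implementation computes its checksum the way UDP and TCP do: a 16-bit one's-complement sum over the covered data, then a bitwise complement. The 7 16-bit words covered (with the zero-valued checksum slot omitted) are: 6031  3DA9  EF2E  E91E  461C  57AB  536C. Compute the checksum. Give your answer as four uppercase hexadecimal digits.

One's-complement addition (fold any carry out of bit 15 back into bit 0):
  0x6031 + 0x3DA9 = 0x09DDA
  0x9DDA + 0xEF2E = 0x18D08 → wrap carry → 0x8D09
  0x8D09 + 0xE91E = 0x17627 → wrap carry → 0x7628
  0x7628 + 0x461C = 0x0BC44
  0xBC44 + 0x57AB = 0x113EF → wrap carry → 0x13F0
  0x13F0 + 0x536C = 0x0675C
One's-complement sum = 0x675C.
Checksum = ~0x675C & 0xFFFF = 0x98A3.

98A3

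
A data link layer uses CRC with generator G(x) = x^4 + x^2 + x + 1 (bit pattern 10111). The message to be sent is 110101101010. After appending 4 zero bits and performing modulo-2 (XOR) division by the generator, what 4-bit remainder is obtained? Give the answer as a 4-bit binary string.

Append 4 zeros: 1101011010100000. Divide by 10111 (XOR where the leading bit is 1):
  pos 0: 11010 XOR 10111 = 01101
  pos 1: 11011 XOR 10111 = 01100
  pos 2: 11001 XOR 10111 = 01110
  pos 3: 11100 XOR 10111 = 01011
  pos 4: 10111 XOR 10111 = 00000
  pos 10: 10000 XOR 10111 = 00111
Remainder (last 4 bits) = 1110. This is the CRC / FCS.

1110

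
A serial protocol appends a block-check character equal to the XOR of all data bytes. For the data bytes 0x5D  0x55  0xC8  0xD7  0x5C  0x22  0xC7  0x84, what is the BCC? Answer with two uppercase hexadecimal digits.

XOR the bytes together:
  start with 0x5D
  0x5D ⊕ 0x55 = 0x08
  0x08 ⊕ 0xC8 = 0xC0
  0xC0 ⊕ 0xD7 = 0x17
  0x17 ⊕ 0x5C = 0x4B
  0x4B ⊕ 0x22 = 0x69
  0x69 ⊕ 0xC7 = 0xAE
  0xAE ⊕ 0x84 = 0x2A

2A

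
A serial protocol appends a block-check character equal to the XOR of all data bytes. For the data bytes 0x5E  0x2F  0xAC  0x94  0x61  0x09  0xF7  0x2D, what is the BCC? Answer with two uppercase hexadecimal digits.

XOR the bytes together:
  start with 0x5E
  0x5E ⊕ 0x2F = 0x71
  0x71 ⊕ 0xAC = 0xDD
  0xDD ⊕ 0x94 = 0x49
  0x49 ⊕ 0x61 = 0x28
  0x28 ⊕ 0x09 = 0x21
  0x21 ⊕ 0xF7 = 0xD6
  0xD6 ⊕ 0x2D = 0xFB

FB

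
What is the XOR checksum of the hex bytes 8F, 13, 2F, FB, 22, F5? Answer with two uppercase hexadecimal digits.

9F

XOR the bytes together:
  start with 0x8F
  0x8F ⊕ 0x13 = 0x9C
  0x9C ⊕ 0x2F = 0xB3
  0xB3 ⊕ 0xFB = 0x48
  0x48 ⊕ 0x22 = 0x6A
  0x6A ⊕ 0xF5 = 0x9F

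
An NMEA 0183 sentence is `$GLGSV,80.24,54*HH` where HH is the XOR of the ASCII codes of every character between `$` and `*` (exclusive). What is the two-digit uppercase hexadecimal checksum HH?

68

XOR the ASCII codes of the payload characters:
  'G' = 0x47 → acc = 0x47
  'L' = 0x4C → acc = 0x0B
  'G' = 0x47 → acc = 0x4C
  'S' = 0x53 → acc = 0x1F
  'V' = 0x56 → acc = 0x49
  ',' = 0x2C → acc = 0x65
  '8' = 0x38 → acc = 0x5D
  '0' = 0x30 → acc = 0x6D
  '.' = 0x2E → acc = 0x43
  '2' = 0x32 → acc = 0x71
  '4' = 0x34 → acc = 0x45
  ',' = 0x2C → acc = 0x69
  '5' = 0x35 → acc = 0x5C
  '4' = 0x34 → acc = 0x68
Checksum = 0x68.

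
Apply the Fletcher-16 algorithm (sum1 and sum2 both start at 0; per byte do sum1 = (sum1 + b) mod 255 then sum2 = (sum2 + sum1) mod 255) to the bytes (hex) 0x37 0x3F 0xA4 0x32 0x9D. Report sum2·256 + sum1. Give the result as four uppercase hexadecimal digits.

01EA

Running sums (mod 255):
  after byte 0 (0x37): sum1=55, sum2=55
  after byte 1 (0x3F): sum1=118, sum2=173
  after byte 2 (0xA4): sum1=27, sum2=200
  after byte 3 (0x32): sum1=77, sum2=22
  after byte 4 (0x9D): sum1=234, sum2=1
Checksum = sum2·256 + sum1 = 1·256 + 234 = 490 = 0x01EA.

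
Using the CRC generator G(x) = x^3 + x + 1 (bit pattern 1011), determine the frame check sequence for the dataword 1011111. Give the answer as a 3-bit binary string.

Append 3 zeros: 1011111000. Divide by 1011 (XOR where the leading bit is 1):
  pos 0: 1011 XOR 1011 = 0000
  pos 4: 1110 XOR 1011 = 0101
  pos 5: 1010 XOR 1011 = 0001
Remainder (last 3 bits) = 010. This is the CRC / FCS.

010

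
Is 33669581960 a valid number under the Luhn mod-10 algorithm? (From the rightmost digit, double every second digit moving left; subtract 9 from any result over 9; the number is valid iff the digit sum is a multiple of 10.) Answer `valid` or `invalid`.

valid

From the right, keep odd positions and double even positions (subtract 9 from any doubled value over 9):
  doubled (positions 2,4,...): 3 2 1 3 6 → sum 15
  kept (positions 1,3,...): 0 9 8 9 6 3 → sum 35
Total = 50.
50 mod 10 = 0, so the number is valid.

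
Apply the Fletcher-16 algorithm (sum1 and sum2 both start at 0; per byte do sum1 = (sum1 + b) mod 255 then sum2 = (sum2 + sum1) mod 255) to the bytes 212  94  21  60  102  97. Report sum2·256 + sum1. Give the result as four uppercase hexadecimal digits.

0C4C

Running sums (mod 255):
  after byte 0 (212): sum1=212, sum2=212
  after byte 1 (94): sum1=51, sum2=8
  after byte 2 (21): sum1=72, sum2=80
  after byte 3 (60): sum1=132, sum2=212
  after byte 4 (102): sum1=234, sum2=191
  after byte 5 (97): sum1=76, sum2=12
Checksum = sum2·256 + sum1 = 12·256 + 76 = 3148 = 0x0C4C.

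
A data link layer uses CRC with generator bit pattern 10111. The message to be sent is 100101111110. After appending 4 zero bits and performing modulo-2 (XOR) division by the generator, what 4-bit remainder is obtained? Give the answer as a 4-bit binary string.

0110

Append 4 zeros: 1001011111100000. Divide by 10111 (XOR where the leading bit is 1):
  pos 0: 10010 XOR 10111 = 00101
  pos 2: 10111 XOR 10111 = 00000
  pos 7: 11110 XOR 10111 = 01001
  pos 8: 10010 XOR 10111 = 00101
  pos 10: 10100 XOR 10111 = 00011
Remainder (last 4 bits) = 0110. This is the CRC / FCS.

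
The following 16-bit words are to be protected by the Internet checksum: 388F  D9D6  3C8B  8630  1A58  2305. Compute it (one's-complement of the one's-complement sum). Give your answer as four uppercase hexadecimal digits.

ED80

One's-complement addition (fold any carry out of bit 15 back into bit 0):
  0x388F + 0xD9D6 = 0x11265 → wrap carry → 0x1266
  0x1266 + 0x3C8B = 0x04EF1
  0x4EF1 + 0x8630 = 0x0D521
  0xD521 + 0x1A58 = 0x0EF79
  0xEF79 + 0x2305 = 0x1127E → wrap carry → 0x127F
One's-complement sum = 0x127F.
Checksum = ~0x127F & 0xFFFF = 0xED80.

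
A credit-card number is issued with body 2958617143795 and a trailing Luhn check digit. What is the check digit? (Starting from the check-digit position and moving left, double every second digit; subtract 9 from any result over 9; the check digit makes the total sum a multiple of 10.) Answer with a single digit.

Partial digits right→left: 5 9 7 3 4 1 7 1 6 8 5 9 2
Double every second digit counting from the check-digit position (so the 1st, 3rd, 5th, ... of the partial from the right).
  doubled (with −9 where >9): 1 5 8 5 3 1 4 → sum 27
  kept as-is: 9 3 1 1 8 9 → sum 31
Total = 27 + 31 = 58.
Check digit = (10 − (58 mod 10)) mod 10 = 2.

2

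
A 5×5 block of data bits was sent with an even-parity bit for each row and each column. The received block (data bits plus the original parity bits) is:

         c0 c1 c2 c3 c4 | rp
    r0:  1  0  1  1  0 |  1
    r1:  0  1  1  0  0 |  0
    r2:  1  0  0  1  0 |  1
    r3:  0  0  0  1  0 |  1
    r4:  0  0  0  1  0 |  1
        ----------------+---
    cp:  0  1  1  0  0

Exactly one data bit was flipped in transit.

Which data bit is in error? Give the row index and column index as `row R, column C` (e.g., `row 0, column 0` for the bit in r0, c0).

row 2, column 2

Recompute each row's even parity and compare to rp:
  r0: data parity 1, sent rp 1 → ok
  r1: data parity 0, sent rp 0 → ok
  r2: data parity 0, sent rp 1 → mismatch
  r3: data parity 1, sent rp 1 → ok
  r4: data parity 1, sent rp 1 → ok
Recompute each column's even parity and compare to cp:
  c0: data parity 0, sent cp 0 → ok
  c1: data parity 1, sent cp 1 → ok
  c2: data parity 0, sent cp 1 → mismatch
  c3: data parity 0, sent cp 0 → ok
  c4: data parity 0, sent cp 0 → ok
Exactly one row (r2) and one column (c2) fail → the flipped bit is at their intersection.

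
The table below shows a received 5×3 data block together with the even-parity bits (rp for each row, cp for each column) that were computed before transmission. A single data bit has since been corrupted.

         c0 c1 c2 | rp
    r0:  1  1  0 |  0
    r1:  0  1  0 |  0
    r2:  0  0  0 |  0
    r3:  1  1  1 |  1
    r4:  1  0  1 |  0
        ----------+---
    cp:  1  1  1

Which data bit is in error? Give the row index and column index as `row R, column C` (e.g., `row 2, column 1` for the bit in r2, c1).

row 1, column 2

Recompute each row's even parity and compare to rp:
  r0: data parity 0, sent rp 0 → ok
  r1: data parity 1, sent rp 0 → mismatch
  r2: data parity 0, sent rp 0 → ok
  r3: data parity 1, sent rp 1 → ok
  r4: data parity 0, sent rp 0 → ok
Recompute each column's even parity and compare to cp:
  c0: data parity 1, sent cp 1 → ok
  c1: data parity 1, sent cp 1 → ok
  c2: data parity 0, sent cp 1 → mismatch
Exactly one row (r1) and one column (c2) fail → the flipped bit is at their intersection.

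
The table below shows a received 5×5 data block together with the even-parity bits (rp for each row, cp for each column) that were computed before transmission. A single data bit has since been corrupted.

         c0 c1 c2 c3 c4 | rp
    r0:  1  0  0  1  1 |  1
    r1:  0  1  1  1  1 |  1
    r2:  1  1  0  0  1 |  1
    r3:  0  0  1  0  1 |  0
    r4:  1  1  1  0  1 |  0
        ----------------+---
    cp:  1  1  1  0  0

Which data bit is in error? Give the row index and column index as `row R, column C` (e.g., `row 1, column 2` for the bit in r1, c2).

Recompute each row's even parity and compare to rp:
  r0: data parity 1, sent rp 1 → ok
  r1: data parity 0, sent rp 1 → mismatch
  r2: data parity 1, sent rp 1 → ok
  r3: data parity 0, sent rp 0 → ok
  r4: data parity 0, sent rp 0 → ok
Recompute each column's even parity and compare to cp:
  c0: data parity 1, sent cp 1 → ok
  c1: data parity 1, sent cp 1 → ok
  c2: data parity 1, sent cp 1 → ok
  c3: data parity 0, sent cp 0 → ok
  c4: data parity 1, sent cp 0 → mismatch
Exactly one row (r1) and one column (c4) fail → the flipped bit is at their intersection.

row 1, column 4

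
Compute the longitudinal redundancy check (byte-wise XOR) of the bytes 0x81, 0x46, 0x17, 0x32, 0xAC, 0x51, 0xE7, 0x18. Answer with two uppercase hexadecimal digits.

E0

XOR the bytes together:
  start with 0x81
  0x81 ⊕ 0x46 = 0xC7
  0xC7 ⊕ 0x17 = 0xD0
  0xD0 ⊕ 0x32 = 0xE2
  0xE2 ⊕ 0xAC = 0x4E
  0x4E ⊕ 0x51 = 0x1F
  0x1F ⊕ 0xE7 = 0xF8
  0xF8 ⊕ 0x18 = 0xE0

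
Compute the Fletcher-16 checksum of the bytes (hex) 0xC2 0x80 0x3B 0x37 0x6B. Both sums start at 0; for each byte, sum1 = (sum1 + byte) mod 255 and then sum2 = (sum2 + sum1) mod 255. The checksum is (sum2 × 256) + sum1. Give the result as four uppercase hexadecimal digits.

5B21

Running sums (mod 255):
  after byte 0 (0xC2): sum1=194, sum2=194
  after byte 1 (0x80): sum1=67, sum2=6
  after byte 2 (0x3B): sum1=126, sum2=132
  after byte 3 (0x37): sum1=181, sum2=58
  after byte 4 (0x6B): sum1=33, sum2=91
Checksum = sum2·256 + sum1 = 91·256 + 33 = 23329 = 0x5B21.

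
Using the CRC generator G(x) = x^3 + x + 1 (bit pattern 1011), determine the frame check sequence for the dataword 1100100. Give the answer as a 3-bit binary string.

001

Append 3 zeros: 1100100000. Divide by 1011 (XOR where the leading bit is 1):
  pos 0: 1100 XOR 1011 = 0111
  pos 1: 1111 XOR 1011 = 0100
  pos 2: 1000 XOR 1011 = 0011
  pos 4: 1100 XOR 1011 = 0111
  pos 5: 1110 XOR 1011 = 0101
  pos 6: 1010 XOR 1011 = 0001
Remainder (last 3 bits) = 001. This is the CRC / FCS.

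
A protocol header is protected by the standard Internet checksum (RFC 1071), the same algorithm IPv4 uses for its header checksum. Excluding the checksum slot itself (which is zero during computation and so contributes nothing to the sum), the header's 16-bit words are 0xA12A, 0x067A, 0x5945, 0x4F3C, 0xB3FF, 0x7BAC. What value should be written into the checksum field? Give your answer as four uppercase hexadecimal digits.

802D

One's-complement addition (fold any carry out of bit 15 back into bit 0):
  0xA12A + 0x067A = 0x0A7A4
  0xA7A4 + 0x5945 = 0x100E9 → wrap carry → 0x00EA
  0x00EA + 0x4F3C = 0x05026
  0x5026 + 0xB3FF = 0x10425 → wrap carry → 0x0426
  0x0426 + 0x7BAC = 0x07FD2
One's-complement sum = 0x7FD2.
Checksum = ~0x7FD2 & 0xFFFF = 0x802D.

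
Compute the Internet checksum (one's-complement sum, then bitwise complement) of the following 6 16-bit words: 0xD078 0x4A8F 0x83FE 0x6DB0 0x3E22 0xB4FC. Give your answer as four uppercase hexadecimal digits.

One's-complement addition (fold any carry out of bit 15 back into bit 0):
  0xD078 + 0x4A8F = 0x11B07 → wrap carry → 0x1B08
  0x1B08 + 0x83FE = 0x09F06
  0x9F06 + 0x6DB0 = 0x10CB6 → wrap carry → 0x0CB7
  0x0CB7 + 0x3E22 = 0x04AD9
  0x4AD9 + 0xB4FC = 0x0FFD5
One's-complement sum = 0xFFD5.
Checksum = ~0xFFD5 & 0xFFFF = 0x002A.

002A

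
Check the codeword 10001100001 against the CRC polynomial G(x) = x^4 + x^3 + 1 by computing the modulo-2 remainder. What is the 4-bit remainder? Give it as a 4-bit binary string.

1111

Modulo-2 division of 10001100001 by 11001:
  pos 0: 10001 XOR 11001 = 01000
  pos 1: 10001 XOR 11001 = 01000
  pos 2: 10000 XOR 11001 = 01001
  pos 3: 10010 XOR 11001 = 01011
  pos 4: 10110 XOR 11001 = 01111
  pos 5: 11110 XOR 11001 = 00111
Remainder = 1111 (nonzero — an error is detected).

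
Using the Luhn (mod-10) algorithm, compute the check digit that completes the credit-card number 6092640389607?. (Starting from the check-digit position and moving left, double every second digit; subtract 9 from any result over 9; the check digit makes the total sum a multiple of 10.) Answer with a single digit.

Partial digits right→left: 7 0 6 9 8 3 0 4 6 2 9 0 6
Double every second digit counting from the check-digit position (so the 1st, 3rd, 5th, ... of the partial from the right).
  doubled (with −9 where >9): 5 3 7 0 3 9 3 → sum 30
  kept as-is: 0 9 3 4 2 0 → sum 18
Total = 30 + 18 = 48.
Check digit = (10 − (48 mod 10)) mod 10 = 2.

2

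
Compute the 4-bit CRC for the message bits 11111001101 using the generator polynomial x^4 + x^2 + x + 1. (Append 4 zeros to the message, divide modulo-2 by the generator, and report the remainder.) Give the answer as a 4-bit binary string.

0110

Append 4 zeros: 111110011010000. Divide by 10111 (XOR where the leading bit is 1):
  pos 0: 11111 XOR 10111 = 01000
  pos 1: 10000 XOR 10111 = 00111
  pos 3: 11101 XOR 10111 = 01010
  pos 4: 10101 XOR 10111 = 00010
  pos 7: 10010 XOR 10111 = 00101
  pos 9: 10100 XOR 10111 = 00011
Remainder (last 4 bits) = 0110. This is the CRC / FCS.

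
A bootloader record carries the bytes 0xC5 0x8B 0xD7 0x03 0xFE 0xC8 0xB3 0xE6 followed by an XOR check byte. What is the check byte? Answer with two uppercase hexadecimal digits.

F9

XOR the bytes together:
  start with 0xC5
  0xC5 ⊕ 0x8B = 0x4E
  0x4E ⊕ 0xD7 = 0x99
  0x99 ⊕ 0x03 = 0x9A
  0x9A ⊕ 0xFE = 0x64
  0x64 ⊕ 0xC8 = 0xAC
  0xAC ⊕ 0xB3 = 0x1F
  0x1F ⊕ 0xE6 = 0xF9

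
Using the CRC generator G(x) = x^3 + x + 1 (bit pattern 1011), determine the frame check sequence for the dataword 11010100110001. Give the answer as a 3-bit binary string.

Append 3 zeros: 11010100110001000. Divide by 1011 (XOR where the leading bit is 1):
  pos 0: 1101 XOR 1011 = 0110
  pos 1: 1100 XOR 1011 = 0111
  pos 2: 1111 XOR 1011 = 0100
  pos 3: 1000 XOR 1011 = 0011
  pos 5: 1101 XOR 1011 = 0110
  pos 6: 1101 XOR 1011 = 0110
  pos 7: 1100 XOR 1011 = 0111
  pos 8: 1110 XOR 1011 = 0101
  pos 9: 1010 XOR 1011 = 0001
  pos 12: 1100 XOR 1011 = 0111
  pos 13: 1110 XOR 1011 = 0101
Remainder (last 3 bits) = 101. This is the CRC / FCS.

101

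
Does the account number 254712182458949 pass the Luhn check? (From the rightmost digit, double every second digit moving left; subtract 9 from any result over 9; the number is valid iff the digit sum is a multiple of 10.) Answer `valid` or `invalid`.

From the right, keep odd positions and double even positions (subtract 9 from any doubled value over 9):
  doubled (positions 2,4,...): 8 7 8 7 4 5 1 → sum 40
  kept (positions 1,3,...): 9 9 5 2 1 1 4 2 → sum 33
Total = 73.
73 mod 10 = 3, so the number is invalid.

invalid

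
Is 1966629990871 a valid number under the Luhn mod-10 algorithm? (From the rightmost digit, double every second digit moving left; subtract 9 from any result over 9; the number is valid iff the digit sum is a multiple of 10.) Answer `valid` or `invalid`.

valid

From the right, keep odd positions and double even positions (subtract 9 from any doubled value over 9):
  doubled (positions 2,4,...): 5 0 9 4 3 9 → sum 30
  kept (positions 1,3,...): 1 8 9 9 6 6 1 → sum 40
Total = 70.
70 mod 10 = 0, so the number is valid.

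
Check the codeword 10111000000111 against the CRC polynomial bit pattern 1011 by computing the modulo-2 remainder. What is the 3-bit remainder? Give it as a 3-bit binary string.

Modulo-2 division of 10111000000111 by 1011:
  pos 0: 1011 XOR 1011 = 0000
  pos 4: 1000 XOR 1011 = 0011
  pos 6: 1100 XOR 1011 = 0111
  pos 7: 1110 XOR 1011 = 0101
  pos 8: 1011 XOR 1011 = 0000
Remainder = 011 (nonzero — an error is detected).

011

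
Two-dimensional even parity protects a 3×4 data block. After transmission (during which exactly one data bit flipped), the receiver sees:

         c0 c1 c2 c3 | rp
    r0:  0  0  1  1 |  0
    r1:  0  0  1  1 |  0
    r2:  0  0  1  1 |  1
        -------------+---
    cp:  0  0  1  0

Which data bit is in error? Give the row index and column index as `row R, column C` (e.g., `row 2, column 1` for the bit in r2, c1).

row 2, column 3

Recompute each row's even parity and compare to rp:
  r0: data parity 0, sent rp 0 → ok
  r1: data parity 0, sent rp 0 → ok
  r2: data parity 0, sent rp 1 → mismatch
Recompute each column's even parity and compare to cp:
  c0: data parity 0, sent cp 0 → ok
  c1: data parity 0, sent cp 0 → ok
  c2: data parity 1, sent cp 1 → ok
  c3: data parity 1, sent cp 0 → mismatch
Exactly one row (r2) and one column (c3) fail → the flipped bit is at their intersection.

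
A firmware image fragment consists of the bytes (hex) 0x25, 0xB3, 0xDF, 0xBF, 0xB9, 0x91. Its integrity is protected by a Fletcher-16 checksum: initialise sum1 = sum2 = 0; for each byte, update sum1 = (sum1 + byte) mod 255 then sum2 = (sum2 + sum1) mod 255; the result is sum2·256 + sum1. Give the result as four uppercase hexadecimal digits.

25C3

Running sums (mod 255):
  after byte 0 (0x25): sum1=37, sum2=37
  after byte 1 (0xB3): sum1=216, sum2=253
  after byte 2 (0xDF): sum1=184, sum2=182
  after byte 3 (0xBF): sum1=120, sum2=47
  after byte 4 (0xB9): sum1=50, sum2=97
  after byte 5 (0x91): sum1=195, sum2=37
Checksum = sum2·256 + sum1 = 37·256 + 195 = 9667 = 0x25C3.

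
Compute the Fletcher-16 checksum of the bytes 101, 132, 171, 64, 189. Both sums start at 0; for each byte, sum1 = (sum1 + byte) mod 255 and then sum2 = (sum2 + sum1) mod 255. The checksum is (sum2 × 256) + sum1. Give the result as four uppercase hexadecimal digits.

Running sums (mod 255):
  after byte 0 (101): sum1=101, sum2=101
  after byte 1 (132): sum1=233, sum2=79
  after byte 2 (171): sum1=149, sum2=228
  after byte 3 (64): sum1=213, sum2=186
  after byte 4 (189): sum1=147, sum2=78
Checksum = sum2·256 + sum1 = 78·256 + 147 = 20115 = 0x4E93.

4E93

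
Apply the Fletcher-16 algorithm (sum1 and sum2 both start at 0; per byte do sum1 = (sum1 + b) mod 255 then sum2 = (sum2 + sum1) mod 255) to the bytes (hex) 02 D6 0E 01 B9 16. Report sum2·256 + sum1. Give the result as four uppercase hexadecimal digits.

Running sums (mod 255):
  after byte 0 (02): sum1=2, sum2=2
  after byte 1 (D6): sum1=216, sum2=218
  after byte 2 (0E): sum1=230, sum2=193
  after byte 3 (01): sum1=231, sum2=169
  after byte 4 (B9): sum1=161, sum2=75
  after byte 5 (16): sum1=183, sum2=3
Checksum = sum2·256 + sum1 = 3·256 + 183 = 951 = 0x03B7.

03B7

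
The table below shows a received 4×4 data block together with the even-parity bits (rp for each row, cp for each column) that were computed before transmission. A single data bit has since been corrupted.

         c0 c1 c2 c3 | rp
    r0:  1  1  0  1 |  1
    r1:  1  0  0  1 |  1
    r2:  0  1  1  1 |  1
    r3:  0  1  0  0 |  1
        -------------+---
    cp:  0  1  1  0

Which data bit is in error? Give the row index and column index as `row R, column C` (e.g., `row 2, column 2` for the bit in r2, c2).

row 1, column 3

Recompute each row's even parity and compare to rp:
  r0: data parity 1, sent rp 1 → ok
  r1: data parity 0, sent rp 1 → mismatch
  r2: data parity 1, sent rp 1 → ok
  r3: data parity 1, sent rp 1 → ok
Recompute each column's even parity and compare to cp:
  c0: data parity 0, sent cp 0 → ok
  c1: data parity 1, sent cp 1 → ok
  c2: data parity 1, sent cp 1 → ok
  c3: data parity 1, sent cp 0 → mismatch
Exactly one row (r1) and one column (c3) fail → the flipped bit is at their intersection.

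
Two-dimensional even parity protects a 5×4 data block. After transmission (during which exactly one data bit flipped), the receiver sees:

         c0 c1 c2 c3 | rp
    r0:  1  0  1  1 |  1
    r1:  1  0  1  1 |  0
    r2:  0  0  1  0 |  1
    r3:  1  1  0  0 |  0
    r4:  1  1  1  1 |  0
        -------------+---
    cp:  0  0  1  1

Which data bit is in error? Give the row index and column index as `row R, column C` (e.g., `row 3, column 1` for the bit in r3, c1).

row 1, column 2

Recompute each row's even parity and compare to rp:
  r0: data parity 1, sent rp 1 → ok
  r1: data parity 1, sent rp 0 → mismatch
  r2: data parity 1, sent rp 1 → ok
  r3: data parity 0, sent rp 0 → ok
  r4: data parity 0, sent rp 0 → ok
Recompute each column's even parity and compare to cp:
  c0: data parity 0, sent cp 0 → ok
  c1: data parity 0, sent cp 0 → ok
  c2: data parity 0, sent cp 1 → mismatch
  c3: data parity 1, sent cp 1 → ok
Exactly one row (r1) and one column (c2) fail → the flipped bit is at their intersection.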